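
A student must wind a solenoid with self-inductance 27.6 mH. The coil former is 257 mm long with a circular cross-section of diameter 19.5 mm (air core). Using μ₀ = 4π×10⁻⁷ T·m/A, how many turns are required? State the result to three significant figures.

N ≈ 4350 turns

A = π(d/2)² = π(9.750×10^-3 m)² = 2.986×10^-4 m².
From L = μ₀N²A/ℓ, N = √(Lℓ / (μ₀A)).
N = √[(2.760×10^-2)(0.257) / ((4π×10⁻⁷)×2.986×10^-4)] = √(1.890×10^7) ≈ 4347.5.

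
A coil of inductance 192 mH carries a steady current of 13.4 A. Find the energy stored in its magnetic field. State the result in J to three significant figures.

U ≈ 17.2 J

Stored magnetic energy: U = ½LI².
U = ½(0.192 H)(13.4 A)² = 17.24 J.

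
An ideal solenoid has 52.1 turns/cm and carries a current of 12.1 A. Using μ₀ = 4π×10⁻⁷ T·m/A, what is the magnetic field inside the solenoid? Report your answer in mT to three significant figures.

B ≈ 79.2 mT

Inside a long solenoid, B = μ₀nI.
B = (4π×10⁻⁷)(5.210×10^3 m⁻¹)(12.1 A) = 7.922×10^-2 T.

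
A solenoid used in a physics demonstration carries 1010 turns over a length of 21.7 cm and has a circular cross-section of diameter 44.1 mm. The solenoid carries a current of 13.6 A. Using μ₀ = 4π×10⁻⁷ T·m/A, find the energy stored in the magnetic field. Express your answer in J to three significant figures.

A = π(d/2)² = π(2.205×10^-2 m)² = 1.527×10^-3 m².
L = μ₀N²A/ℓ = (4π×10⁻⁷)(1010)²(1.527×10^-3)/(0.217) = 9.023×10^-3 H.
U = ½LI² = ½(9.023×10^-3)(13.6)² = 0.83446 J.

U ≈ 0.834 J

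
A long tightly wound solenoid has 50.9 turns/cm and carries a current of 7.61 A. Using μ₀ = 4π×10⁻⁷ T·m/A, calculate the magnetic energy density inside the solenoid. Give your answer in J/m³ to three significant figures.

B = μ₀nI = (4π×10⁻⁷)(5.090×10^3)(7.61) = 4.868×10^-2 T.
u = B²/(2μ₀) = (4.868×10^-2)²/(2×4π×10⁻⁷) = 942.7 J/m³.

u ≈ 943 J/m³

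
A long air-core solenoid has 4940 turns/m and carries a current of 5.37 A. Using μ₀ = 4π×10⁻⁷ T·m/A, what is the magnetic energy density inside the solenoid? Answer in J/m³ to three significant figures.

u ≈ 442 J/m³

B = μ₀nI = (4π×10⁻⁷)(4.940×10^3)(5.37) = 3.334×10^-2 T.
u = B²/(2μ₀) = (3.334×10^-2)²/(2×4π×10⁻⁷) = 442.2 J/m³.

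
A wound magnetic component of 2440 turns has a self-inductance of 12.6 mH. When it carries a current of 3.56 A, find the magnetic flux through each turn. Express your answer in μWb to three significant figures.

Φ_B ≈ 18.4 μWb

From L = NΦ_B/I, the flux per turn is Φ_B = LI/N.
Φ_B = (1.260×10^-2 H)(3.56 A)/2440 = 1.838×10^-5 Wb.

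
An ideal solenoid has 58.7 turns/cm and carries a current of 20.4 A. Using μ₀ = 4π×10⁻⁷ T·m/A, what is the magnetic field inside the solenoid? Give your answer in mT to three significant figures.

B ≈ 150 mT

Inside a long solenoid, B = μ₀nI.
B = (4π×10⁻⁷)(5.870×10^3 m⁻¹)(20.4 A) = 0.15048 T.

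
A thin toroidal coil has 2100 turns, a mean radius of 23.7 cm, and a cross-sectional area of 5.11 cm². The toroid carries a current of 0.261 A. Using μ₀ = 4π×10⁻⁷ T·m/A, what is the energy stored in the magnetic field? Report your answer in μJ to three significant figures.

U ≈ 64.8 μJ

L = μ₀N²A/(2πR) = (4π×10⁻⁷)(2100)²(5.110×10^-4)/(2π×0.237) = 1.902×10^-3 H.
U = ½LI² = ½(1.902×10^-3)(0.261)² = 6.477×10^-5 J.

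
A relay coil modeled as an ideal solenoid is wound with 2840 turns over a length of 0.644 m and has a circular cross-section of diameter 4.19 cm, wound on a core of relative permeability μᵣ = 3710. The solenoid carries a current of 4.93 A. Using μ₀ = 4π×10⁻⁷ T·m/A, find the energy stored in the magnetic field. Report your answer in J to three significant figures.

U ≈ 978 J

A = π(d/2)² = π(2.095×10^-2 m)² = 1.379×10^-3 m².
L = μ₀μᵣN²A/ℓ = (4π×10⁻⁷)(3710)(2840)²(1.379×10^-3)/(0.644) = 80.51 H.
U = ½LI² = ½(80.51)(4.93)² = 978.4 J.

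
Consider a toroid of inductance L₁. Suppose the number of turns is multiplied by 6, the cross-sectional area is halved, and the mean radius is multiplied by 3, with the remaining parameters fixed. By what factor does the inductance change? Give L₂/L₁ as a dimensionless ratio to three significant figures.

For a toroid, L ∝ μᵣN²A/R.
L₂/L₁ = (6)^2 × (0.5) × (3)^-1 = 6.00.

L₂/L₁ = 6.00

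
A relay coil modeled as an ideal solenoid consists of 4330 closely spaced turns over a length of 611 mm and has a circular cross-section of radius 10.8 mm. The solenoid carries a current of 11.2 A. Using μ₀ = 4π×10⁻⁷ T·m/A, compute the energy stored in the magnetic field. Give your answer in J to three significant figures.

U ≈ 0.886 J

A = πr² = π(1.080×10^-2 m)² = 3.664×10^-4 m².
L = μ₀N²A/ℓ = (4π×10⁻⁷)(4330)²(3.664×10^-4)/(0.611) = 1.413×10^-2 H.
U = ½LI² = ½(1.413×10^-2)(11.2)² = 0.8862 J.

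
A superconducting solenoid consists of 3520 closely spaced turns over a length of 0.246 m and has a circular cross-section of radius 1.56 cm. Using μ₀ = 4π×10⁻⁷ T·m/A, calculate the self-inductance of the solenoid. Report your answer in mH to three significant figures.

L ≈ 48.4 mH

A = πr² = π(1.560×10^-2 m)² = 7.645×10^-4 m².
For a long solenoid, L = μ₀N²A/ℓ.
L = (4π×10⁻⁷)(3520)²(7.645×10^-4)/(0.246 m) = 4.839×10^-2 H.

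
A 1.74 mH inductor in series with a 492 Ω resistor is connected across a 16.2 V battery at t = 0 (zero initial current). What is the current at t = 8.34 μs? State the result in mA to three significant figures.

τ = L/R = 1.740×10^-3/492 = 3.537×10^-6 s; final current I_∞ = ε/R = 16.2/492 = 3.293×10^-2 A.
I(t) = I_∞(1 − e^(−t/τ)) with t/τ = 2.358.
I = (3.293×10^-2)(1 − e^(−2.358)) = 2.981×10^-2 A.

I ≈ 29.8 mA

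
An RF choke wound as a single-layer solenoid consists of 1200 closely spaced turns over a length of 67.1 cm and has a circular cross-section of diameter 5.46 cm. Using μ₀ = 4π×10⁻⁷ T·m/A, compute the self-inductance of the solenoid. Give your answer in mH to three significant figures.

L ≈ 6.31 mH

A = π(d/2)² = π(2.730×10^-2 m)² = 2.341×10^-3 m².
For a long solenoid, L = μ₀N²A/ℓ.
L = (4π×10⁻⁷)(1200)²(2.341×10^-3)/(0.671 m) = 6.314×10^-3 H.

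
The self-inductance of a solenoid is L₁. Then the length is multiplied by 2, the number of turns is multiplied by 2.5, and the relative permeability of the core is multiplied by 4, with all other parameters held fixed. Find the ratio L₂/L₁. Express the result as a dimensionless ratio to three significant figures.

For a solenoid, L ∝ μᵣN²A/ℓ.
L₂/L₁ = (2)^-1 × (2.5)^2 × (4) = 12.5.

L₂/L₁ = 12.5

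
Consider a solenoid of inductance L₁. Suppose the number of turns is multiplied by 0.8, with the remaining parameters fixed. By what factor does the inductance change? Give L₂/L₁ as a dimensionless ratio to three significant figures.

L₂/L₁ = 0.640

For a solenoid, L ∝ μᵣN²A/ℓ.
L₂/L₁ = (0.8)^2 = 0.640.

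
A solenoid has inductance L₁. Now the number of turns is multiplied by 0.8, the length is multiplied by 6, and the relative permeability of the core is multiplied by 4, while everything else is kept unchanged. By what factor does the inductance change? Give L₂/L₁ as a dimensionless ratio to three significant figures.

L₂/L₁ = 0.427

For a solenoid, L ∝ μᵣN²A/ℓ.
L₂/L₁ = (0.8)^2 × (6)^-1 × (4) = 0.427.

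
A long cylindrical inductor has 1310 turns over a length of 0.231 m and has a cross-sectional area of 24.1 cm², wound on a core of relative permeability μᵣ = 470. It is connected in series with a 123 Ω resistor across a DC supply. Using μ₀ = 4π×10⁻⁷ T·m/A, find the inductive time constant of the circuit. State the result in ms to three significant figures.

A = 24.1 cm² = 2.410×10^-3 m².
L = μ₀μᵣN²A/ℓ = (4π×10⁻⁷)(470)(1310)²(2.410×10^-3)/(0.231) = 10.57 H.
τ = L/R = (10.57)/(123) = 8.597×10^-2 s.

τ ≈ 86.0 ms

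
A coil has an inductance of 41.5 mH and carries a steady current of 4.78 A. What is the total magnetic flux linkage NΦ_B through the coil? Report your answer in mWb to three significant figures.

NΦ_B ≈ 198 mWb

From L = NΦ_B/I, the flux linkage is NΦ_B = LI.
NΦ_B = (4.150×10^-2 H)(4.78 A) = 0.1984 Wb.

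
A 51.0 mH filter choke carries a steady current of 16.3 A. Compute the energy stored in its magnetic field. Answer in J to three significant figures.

Stored magnetic energy: U = ½LI².
U = ½(5.100×10^-2 H)(16.3 A)² = 6.775 J.

U ≈ 6.78 J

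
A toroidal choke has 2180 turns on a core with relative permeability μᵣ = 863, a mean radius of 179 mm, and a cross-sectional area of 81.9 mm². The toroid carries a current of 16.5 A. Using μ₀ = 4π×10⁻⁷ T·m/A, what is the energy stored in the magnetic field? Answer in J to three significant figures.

U ≈ 51.1 J

L = μ₀μᵣN²A/(2πR) = (4π×10⁻⁷)(863)(2180)²(8.190×10^-5)/(2π×0.179) = 0.3753 H.
U = ½LI² = ½(0.3753)(16.5)² = 51.09 J.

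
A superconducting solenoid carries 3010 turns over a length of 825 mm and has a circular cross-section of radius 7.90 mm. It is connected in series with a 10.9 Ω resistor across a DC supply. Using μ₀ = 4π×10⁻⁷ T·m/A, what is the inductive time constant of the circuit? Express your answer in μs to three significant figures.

A = πr² = π(7.900×10^-3 m)² = 1.961×10^-4 m².
L = μ₀N²A/ℓ = (4π×10⁻⁷)(3010)²(1.961×10^-4)/(0.825) = 2.706×10^-3 H.
τ = L/R = (2.706×10^-3)/(10.9) = 2.482×10^-4 s.

τ ≈ 248 μs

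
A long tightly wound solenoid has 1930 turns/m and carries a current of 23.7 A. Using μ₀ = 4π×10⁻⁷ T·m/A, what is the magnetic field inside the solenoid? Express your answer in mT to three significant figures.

Inside a long solenoid, B = μ₀nI.
B = (4π×10⁻⁷)(1.930×10^3 m⁻¹)(23.7 A) = 5.748×10^-2 T.

B ≈ 57.5 mT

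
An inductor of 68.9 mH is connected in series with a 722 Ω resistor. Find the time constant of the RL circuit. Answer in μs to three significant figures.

τ = L/R = (6.890×10^-2 H)/(722 Ω) = 9.543×10^-5 s.

τ ≈ 95.4 μs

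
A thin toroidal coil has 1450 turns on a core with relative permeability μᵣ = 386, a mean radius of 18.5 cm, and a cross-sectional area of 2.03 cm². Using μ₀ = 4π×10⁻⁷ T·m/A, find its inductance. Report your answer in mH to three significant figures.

For a thin toroid, L = μ₀μᵣN²A/(2πR).
L = (4π×10⁻⁷)(386)(1450)²(2.030×10^-4) / (2π×0.185 m) = 0.1781 H.

L ≈ 178 mH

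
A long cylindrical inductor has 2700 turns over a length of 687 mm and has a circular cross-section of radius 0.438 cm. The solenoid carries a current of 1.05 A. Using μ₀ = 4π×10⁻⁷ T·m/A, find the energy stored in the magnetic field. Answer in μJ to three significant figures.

U ≈ 443 μJ

A = πr² = π(4.380×10^-3 m)² = 6.027×10^-5 m².
L = μ₀N²A/ℓ = (4π×10⁻⁷)(2700)²(6.027×10^-5)/(0.687) = 8.037×10^-4 H.
U = ½LI² = ½(8.037×10^-4)(1.05)² = 4.430×10^-4 J.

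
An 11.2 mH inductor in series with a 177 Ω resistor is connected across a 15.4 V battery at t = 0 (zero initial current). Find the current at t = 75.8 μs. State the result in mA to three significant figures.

I ≈ 60.7 mA

τ = L/R = 1.120×10^-2/177 = 6.328×10^-5 s; final current I_∞ = ε/R = 15.4/177 = 8.701×10^-2 A.
I(t) = I_∞(1 − e^(−t/τ)) with t/τ = 1.198.
I = (8.701×10^-2)(1 − e^(−1.198)) = 6.0745×10^-2 A.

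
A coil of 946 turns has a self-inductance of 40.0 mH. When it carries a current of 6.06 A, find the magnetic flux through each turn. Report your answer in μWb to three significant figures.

From L = NΦ_B/I, the flux per turn is Φ_B = LI/N.
Φ_B = (4.000×10^-2 H)(6.06 A)/946 = 2.562×10^-4 Wb.

Φ_B ≈ 256 μWb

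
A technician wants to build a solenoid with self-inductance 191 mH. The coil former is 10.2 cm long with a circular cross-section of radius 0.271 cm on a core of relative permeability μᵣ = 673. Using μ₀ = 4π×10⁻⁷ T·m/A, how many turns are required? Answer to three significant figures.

A = πr² = π(2.710×10^-3 m)² = 2.307×10^-5 m².
From L = μ₀μᵣN²A/ℓ, N = √(Lℓ / (μ₀μᵣA)).
N = √[(0.191)(0.102) / ((4π×10⁻⁷)(673)×2.307×10^-5)] = √(9.984×10^5) ≈ 999.2.

N ≈ 999 turns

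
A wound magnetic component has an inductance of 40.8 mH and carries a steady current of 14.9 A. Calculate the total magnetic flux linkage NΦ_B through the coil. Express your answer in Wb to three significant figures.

From L = NΦ_B/I, the flux linkage is NΦ_B = LI.
NΦ_B = (4.080×10^-2 H)(14.9 A) = 0.6079 Wb.

NΦ_B ≈ 0.608 Wb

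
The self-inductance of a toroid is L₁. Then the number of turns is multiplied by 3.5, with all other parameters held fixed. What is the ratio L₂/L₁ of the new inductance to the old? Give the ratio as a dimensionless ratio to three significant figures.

For a toroid, L ∝ μᵣN²A/R.
L₂/L₁ = (3.5)^2 = 12.3.

L₂/L₁ = 12.3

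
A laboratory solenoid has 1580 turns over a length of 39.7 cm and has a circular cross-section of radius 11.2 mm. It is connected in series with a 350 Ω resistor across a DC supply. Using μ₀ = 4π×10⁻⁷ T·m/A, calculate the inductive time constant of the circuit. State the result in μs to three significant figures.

τ ≈ 8.90 μs

A = πr² = π(1.120×10^-2 m)² = 3.941×10^-4 m².
L = μ₀N²A/ℓ = (4π×10⁻⁷)(1580)²(3.941×10^-4)/(0.397) = 3.114×10^-3 H.
τ = L/R = (3.114×10^-3)/(350) = 8.897×10^-6 s.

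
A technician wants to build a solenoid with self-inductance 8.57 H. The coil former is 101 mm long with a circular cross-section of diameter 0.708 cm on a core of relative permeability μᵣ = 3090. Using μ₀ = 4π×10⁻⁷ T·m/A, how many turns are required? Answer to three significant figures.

A = π(d/2)² = π(3.540×10^-3 m)² = 3.937×10^-5 m².
From L = μ₀μᵣN²A/ℓ, N = √(Lℓ / (μ₀μᵣA)).
N = √[(8.57)(0.101) / ((4π×10⁻⁷)(3090)×3.937×10^-5)] = √(5.662×10^6) ≈ 2379.5.

N ≈ 2380 turns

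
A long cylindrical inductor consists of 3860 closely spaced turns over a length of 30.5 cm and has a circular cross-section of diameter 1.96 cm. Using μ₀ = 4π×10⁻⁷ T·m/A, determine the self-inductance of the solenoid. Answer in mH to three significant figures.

L ≈ 18.5 mH

A = π(d/2)² = π(9.800×10^-3 m)² = 3.017×10^-4 m².
For a long solenoid, L = μ₀N²A/ℓ.
L = (4π×10⁻⁷)(3860)²(3.017×10^-4)/(0.305 m) = 1.852×10^-2 H.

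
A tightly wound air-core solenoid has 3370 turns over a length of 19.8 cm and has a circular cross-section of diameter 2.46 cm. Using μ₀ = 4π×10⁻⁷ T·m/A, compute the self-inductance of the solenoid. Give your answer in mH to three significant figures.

A = π(d/2)² = π(1.230×10^-2 m)² = 4.753×10^-4 m².
For a long solenoid, L = μ₀N²A/ℓ.
L = (4π×10⁻⁷)(3370)²(4.753×10^-4)/(0.198 m) = 3.426×10^-2 H.

L ≈ 34.3 mH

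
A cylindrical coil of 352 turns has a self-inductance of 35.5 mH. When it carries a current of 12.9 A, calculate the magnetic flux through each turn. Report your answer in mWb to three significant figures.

From L = NΦ_B/I, the flux per turn is Φ_B = LI/N.
Φ_B = (3.550×10^-2 H)(12.9 A)/352 = 1.301×10^-3 Wb.

Φ_B ≈ 1.30 mWb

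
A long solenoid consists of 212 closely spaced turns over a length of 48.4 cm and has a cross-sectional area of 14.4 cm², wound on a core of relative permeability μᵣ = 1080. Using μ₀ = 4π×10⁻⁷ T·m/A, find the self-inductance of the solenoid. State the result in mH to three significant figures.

A = 14.4 cm² = 1.440×10^-3 m².
For a long solenoid, L = μ₀μᵣN²A/ℓ.
L = (4π×10⁻⁷)(1080)(212)²(1.440×10^-3)/(0.484 m) = 0.18148 H.

L ≈ 181 mH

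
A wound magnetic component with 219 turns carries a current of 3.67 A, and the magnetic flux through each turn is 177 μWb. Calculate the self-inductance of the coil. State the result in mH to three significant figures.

Self-inductance is defined by L = NΦ_B/I (flux linkage over current).
L = (219)(1.770×10^-4 Wb)/(3.67 A) = 1.056×10^-2 H.

L ≈ 10.6 mH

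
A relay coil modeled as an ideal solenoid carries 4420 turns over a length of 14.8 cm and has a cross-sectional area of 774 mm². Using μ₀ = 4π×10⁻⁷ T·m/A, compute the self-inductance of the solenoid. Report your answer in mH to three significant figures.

L ≈ 128 mH

A = 774 mm² = 7.740×10^-4 m².
For a long solenoid, L = μ₀N²A/ℓ.
L = (4π×10⁻⁷)(4420)²(7.740×10^-4)/(0.148 m) = 0.1284 H.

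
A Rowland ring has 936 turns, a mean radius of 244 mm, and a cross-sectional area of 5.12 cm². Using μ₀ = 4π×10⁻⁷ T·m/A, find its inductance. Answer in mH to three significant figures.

For a thin toroid, L = μ₀N²A/(2πR).
L = (4π×10⁻⁷)(936)²(5.120×10^-4) / (2π×0.244 m) = 3.677×10^-4 H.

L ≈ 0.368 mH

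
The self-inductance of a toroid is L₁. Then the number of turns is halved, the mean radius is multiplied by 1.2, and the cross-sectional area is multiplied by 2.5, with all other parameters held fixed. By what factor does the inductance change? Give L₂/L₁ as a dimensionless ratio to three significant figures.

For a toroid, L ∝ μᵣN²A/R.
L₂/L₁ = (0.5)^2 × (1.2)^-1 × (2.5) = 0.521.

L₂/L₁ = 0.521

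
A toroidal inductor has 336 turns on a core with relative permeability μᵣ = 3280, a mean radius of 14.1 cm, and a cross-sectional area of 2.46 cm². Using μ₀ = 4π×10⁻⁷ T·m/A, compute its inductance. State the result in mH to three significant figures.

For a thin toroid, L = μ₀μᵣN²A/(2πR).
L = (4π×10⁻⁷)(3280)(336)²(2.460×10^-4) / (2π×0.141 m) = 0.1292 H.

L ≈ 129 mH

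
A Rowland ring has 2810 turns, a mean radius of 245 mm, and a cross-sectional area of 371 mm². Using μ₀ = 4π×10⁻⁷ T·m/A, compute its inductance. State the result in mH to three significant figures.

For a thin toroid, L = μ₀N²A/(2πR).
L = (4π×10⁻⁷)(2810)²(3.710×10^-4) / (2π×0.245 m) = 2.391×10^-3 H.

L ≈ 2.39 mH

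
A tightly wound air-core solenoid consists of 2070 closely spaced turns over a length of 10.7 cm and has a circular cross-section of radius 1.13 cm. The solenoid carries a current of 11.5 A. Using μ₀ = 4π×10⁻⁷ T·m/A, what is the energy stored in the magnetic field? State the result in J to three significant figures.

A = πr² = π(1.130×10^-2 m)² = 4.011×10^-4 m².
L = μ₀N²A/ℓ = (4π×10⁻⁷)(2070)²(4.011×10^-4)/(0.107) = 2.019×10^-2 H.
U = ½LI² = ½(2.019×10^-2)(11.5)² = 1.3349 J.

U ≈ 1.33 J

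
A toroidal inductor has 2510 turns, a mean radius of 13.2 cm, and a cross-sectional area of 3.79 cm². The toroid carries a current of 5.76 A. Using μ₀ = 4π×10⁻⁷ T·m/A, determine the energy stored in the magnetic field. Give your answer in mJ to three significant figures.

L = μ₀N²A/(2πR) = (4π×10⁻⁷)(2510)²(3.790×10^-4)/(2π×0.132) = 3.618×10^-3 H.
U = ½LI² = ½(3.618×10^-3)(5.76)² = 6.001×10^-2 J.

U ≈ 60.0 mJ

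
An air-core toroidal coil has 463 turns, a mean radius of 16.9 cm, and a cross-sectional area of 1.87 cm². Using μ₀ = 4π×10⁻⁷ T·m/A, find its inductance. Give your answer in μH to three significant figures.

For a thin toroid, L = μ₀N²A/(2πR).
L = (4π×10⁻⁷)(463)²(1.870×10^-4) / (2π×0.169 m) = 4.744×10^-5 H.

L ≈ 47.4 μH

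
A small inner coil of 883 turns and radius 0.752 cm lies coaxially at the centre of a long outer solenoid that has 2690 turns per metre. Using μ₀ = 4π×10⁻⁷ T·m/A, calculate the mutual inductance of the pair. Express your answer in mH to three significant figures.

M ≈ 0.530 mH

The outer solenoid produces a uniform field B₁ = μ₀n₁I₁ across the inner coil,
so the flux linkage is N₂Φ = N₂B₁A₂ = μ₀n₁N₂A₂·I₁, giving M = μ₀n₁N₂A₂.
A₂ = πr² = π(7.520×10^-3 m)² = 1.777×10^-4 m².
M = (4π×10⁻⁷)(2690)(883)(1.777×10^-4) = 5.303×10^-4 H.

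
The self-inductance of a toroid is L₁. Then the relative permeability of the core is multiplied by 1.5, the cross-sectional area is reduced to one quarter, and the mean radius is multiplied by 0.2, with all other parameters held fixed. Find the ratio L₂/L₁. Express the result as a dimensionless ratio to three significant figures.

For a toroid, L ∝ μᵣN²A/R.
L₂/L₁ = (1.5) × (0.25) × (0.2)^-1 = 1.88.

L₂/L₁ = 1.88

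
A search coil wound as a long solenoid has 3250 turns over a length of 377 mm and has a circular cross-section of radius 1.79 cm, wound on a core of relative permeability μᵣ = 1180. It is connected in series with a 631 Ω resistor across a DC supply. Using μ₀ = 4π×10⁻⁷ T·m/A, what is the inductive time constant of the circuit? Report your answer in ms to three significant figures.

τ ≈ 66.3 ms

A = πr² = π(1.790×10^-2 m)² = 1.007×10^-3 m².
L = μ₀μᵣN²A/ℓ = (4π×10⁻⁷)(1180)(3250)²(1.007×10^-3)/(0.377) = 41.82 H.
τ = L/R = (41.82)/(631) = 6.627×10^-2 s.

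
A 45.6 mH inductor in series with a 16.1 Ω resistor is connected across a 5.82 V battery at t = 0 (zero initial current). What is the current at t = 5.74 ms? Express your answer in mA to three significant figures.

τ = L/R = 4.560×10^-2/16.1 = 2.832×10^-3 s; final current I_∞ = ε/R = 5.82/16.1 = 0.36149 A.
I(t) = I_∞(1 − e^(−t/τ)) with t/τ = 2.027.
I = (0.36149)(1 − e^(−2.027)) = 0.3139 A.

I ≈ 314 mA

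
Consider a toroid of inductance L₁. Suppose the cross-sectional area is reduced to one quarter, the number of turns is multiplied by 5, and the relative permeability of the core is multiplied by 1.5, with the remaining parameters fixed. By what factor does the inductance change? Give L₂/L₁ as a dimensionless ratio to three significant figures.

For a toroid, L ∝ μᵣN²A/R.
L₂/L₁ = (0.25) × (5)^2 × (1.5) = 9.38.

L₂/L₁ = 9.38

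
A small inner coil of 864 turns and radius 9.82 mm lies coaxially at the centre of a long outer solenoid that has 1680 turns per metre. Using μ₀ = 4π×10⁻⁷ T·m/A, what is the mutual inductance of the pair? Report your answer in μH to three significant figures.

M ≈ 553 μH

The outer solenoid produces a uniform field B₁ = μ₀n₁I₁ across the inner coil,
so the flux linkage is N₂Φ = N₂B₁A₂ = μ₀n₁N₂A₂·I₁, giving M = μ₀n₁N₂A₂.
A₂ = πr² = π(9.820×10^-3 m)² = 3.030×10^-4 m².
M = (4π×10⁻⁷)(1680)(864)(3.030×10^-4) = 5.526×10^-4 H.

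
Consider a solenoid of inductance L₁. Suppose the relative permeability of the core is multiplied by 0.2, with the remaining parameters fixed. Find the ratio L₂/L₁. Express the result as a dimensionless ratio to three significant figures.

L₂/L₁ = 0.200

For a solenoid, L ∝ μᵣN²A/ℓ.
L₂/L₁ = (0.2) = 0.200.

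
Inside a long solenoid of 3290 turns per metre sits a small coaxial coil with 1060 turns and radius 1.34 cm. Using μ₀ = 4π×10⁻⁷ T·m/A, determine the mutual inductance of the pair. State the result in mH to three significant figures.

M ≈ 2.47 mH

The outer solenoid produces a uniform field B₁ = μ₀n₁I₁ across the inner coil,
so the flux linkage is N₂Φ = N₂B₁A₂ = μ₀n₁N₂A₂·I₁, giving M = μ₀n₁N₂A₂.
A₂ = πr² = π(1.340×10^-2 m)² = 5.641×10^-4 m².
M = (4π×10⁻⁷)(3290)(1060)(5.641×10^-4) = 2.472×10^-3 H.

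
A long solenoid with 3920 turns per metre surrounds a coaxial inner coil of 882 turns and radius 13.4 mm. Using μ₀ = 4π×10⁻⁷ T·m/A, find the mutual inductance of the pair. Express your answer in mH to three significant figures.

M ≈ 2.45 mH

The outer solenoid produces a uniform field B₁ = μ₀n₁I₁ across the inner coil,
so the flux linkage is N₂Φ = N₂B₁A₂ = μ₀n₁N₂A₂·I₁, giving M = μ₀n₁N₂A₂.
A₂ = πr² = π(1.340×10^-2 m)² = 5.641×10^-4 m².
M = (4π×10⁻⁷)(3920)(882)(5.641×10^-4) = 2.451×10^-3 H.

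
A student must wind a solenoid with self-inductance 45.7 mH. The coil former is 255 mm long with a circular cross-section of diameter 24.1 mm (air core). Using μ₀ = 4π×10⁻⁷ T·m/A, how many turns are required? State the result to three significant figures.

A = π(d/2)² = π(1.205×10^-2 m)² = 4.562×10^-4 m².
From L = μ₀N²A/ℓ, N = √(Lℓ / (μ₀A)).
N = √[(4.570×10^-2)(0.255) / ((4π×10⁻⁷)×4.562×10^-4)] = √(2.033×10^7) ≈ 4508.8.

N ≈ 4510 turns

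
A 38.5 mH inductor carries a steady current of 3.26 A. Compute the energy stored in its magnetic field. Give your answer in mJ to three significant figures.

Stored magnetic energy: U = ½LI².
U = ½(3.850×10^-2 H)(3.26 A)² = 0.2046 J.

U ≈ 205 mJ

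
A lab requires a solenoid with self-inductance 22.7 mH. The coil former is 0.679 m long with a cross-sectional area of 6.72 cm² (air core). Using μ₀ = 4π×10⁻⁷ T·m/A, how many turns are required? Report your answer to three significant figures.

N ≈ 4270 turns

A = 6.72 cm² = 6.720×10^-4 m².
From L = μ₀N²A/ℓ, N = √(Lℓ / (μ₀A)).
N = √[(2.270×10^-2)(0.679) / ((4π×10⁻⁷)×6.720×10^-4)] = √(1.825×10^7) ≈ 4272.3.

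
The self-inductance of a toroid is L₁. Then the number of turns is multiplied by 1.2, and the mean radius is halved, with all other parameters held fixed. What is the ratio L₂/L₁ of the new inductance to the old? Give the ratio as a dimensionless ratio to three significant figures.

L₂/L₁ = 2.88

For a toroid, L ∝ μᵣN²A/R.
L₂/L₁ = (1.2)^2 × (0.5)^-1 = 2.88.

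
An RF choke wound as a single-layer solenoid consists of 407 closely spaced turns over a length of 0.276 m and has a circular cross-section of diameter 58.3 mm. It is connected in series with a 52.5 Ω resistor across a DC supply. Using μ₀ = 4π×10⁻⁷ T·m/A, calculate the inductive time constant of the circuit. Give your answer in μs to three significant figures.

τ ≈ 38.3 μs

A = π(d/2)² = π(2.915×10^-2 m)² = 2.669×10^-3 m².
L = μ₀N²A/ℓ = (4π×10⁻⁷)(407)²(2.669×10^-3)/(0.276) = 2.013×10^-3 H.
τ = L/R = (2.013×10^-3)/(52.5) = 3.8349×10^-5 s.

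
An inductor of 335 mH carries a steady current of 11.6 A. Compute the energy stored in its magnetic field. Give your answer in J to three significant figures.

Stored magnetic energy: U = ½LI².
U = ½(0.335 H)(11.6 A)² = 22.54 J.

U ≈ 22.5 J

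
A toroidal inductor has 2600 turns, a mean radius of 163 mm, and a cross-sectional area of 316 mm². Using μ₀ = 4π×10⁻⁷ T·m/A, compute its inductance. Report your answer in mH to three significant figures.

L ≈ 2.62 mH

For a thin toroid, L = μ₀N²A/(2πR).
L = (4π×10⁻⁷)(2600)²(3.160×10^-4) / (2π×0.163 m) = 2.621×10^-3 H.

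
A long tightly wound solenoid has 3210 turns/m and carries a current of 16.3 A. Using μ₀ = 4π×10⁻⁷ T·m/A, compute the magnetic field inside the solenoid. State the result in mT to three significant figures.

Inside a long solenoid, B = μ₀nI.
B = (4π×10⁻⁷)(3.210×10^3 m⁻¹)(16.3 A) = 6.575×10^-2 T.

B ≈ 65.8 mT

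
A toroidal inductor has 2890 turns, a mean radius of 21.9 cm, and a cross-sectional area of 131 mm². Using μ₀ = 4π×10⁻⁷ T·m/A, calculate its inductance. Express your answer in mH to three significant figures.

For a thin toroid, L = μ₀N²A/(2πR).
L = (4π×10⁻⁷)(2890)²(1.310×10^-4) / (2π×0.219 m) = 9.992×10^-4 H.

L ≈ 0.999 mH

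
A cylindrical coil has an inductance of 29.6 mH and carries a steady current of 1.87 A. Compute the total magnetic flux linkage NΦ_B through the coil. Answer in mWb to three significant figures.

From L = NΦ_B/I, the flux linkage is NΦ_B = LI.
NΦ_B = (2.960×10^-2 H)(1.87 A) = 5.535×10^-2 Wb.

NΦ_B ≈ 55.4 mWb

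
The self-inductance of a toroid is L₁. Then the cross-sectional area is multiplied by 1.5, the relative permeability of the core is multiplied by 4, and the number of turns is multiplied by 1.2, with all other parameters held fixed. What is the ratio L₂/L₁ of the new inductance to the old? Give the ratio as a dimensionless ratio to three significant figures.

For a toroid, L ∝ μᵣN²A/R.
L₂/L₁ = (1.5) × (4) × (1.2)^2 = 8.64.

L₂/L₁ = 8.64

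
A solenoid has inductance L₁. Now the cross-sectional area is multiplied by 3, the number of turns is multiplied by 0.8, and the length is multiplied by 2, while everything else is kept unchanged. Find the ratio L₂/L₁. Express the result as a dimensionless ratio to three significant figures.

L₂/L₁ = 0.960

For a solenoid, L ∝ μᵣN²A/ℓ.
L₂/L₁ = (3) × (0.8)^2 × (2)^-1 = 0.960.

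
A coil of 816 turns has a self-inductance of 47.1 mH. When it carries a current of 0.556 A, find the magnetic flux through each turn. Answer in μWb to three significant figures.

From L = NΦ_B/I, the flux per turn is Φ_B = LI/N.
Φ_B = (4.710×10^-2 H)(0.556 A)/816 = 3.209×10^-5 Wb.

Φ_B ≈ 32.1 μWb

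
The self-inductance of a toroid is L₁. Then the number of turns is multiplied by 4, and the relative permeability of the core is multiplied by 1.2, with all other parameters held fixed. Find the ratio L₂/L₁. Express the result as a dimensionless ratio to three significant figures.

For a toroid, L ∝ μᵣN²A/R.
L₂/L₁ = (4)^2 × (1.2) = 19.2.

L₂/L₁ = 19.2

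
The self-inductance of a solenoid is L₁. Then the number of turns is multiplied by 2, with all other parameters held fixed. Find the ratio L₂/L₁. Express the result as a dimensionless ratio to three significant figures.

For a solenoid, L ∝ μᵣN²A/ℓ.
L₂/L₁ = (2)^2 = 4.00.

L₂/L₁ = 4.00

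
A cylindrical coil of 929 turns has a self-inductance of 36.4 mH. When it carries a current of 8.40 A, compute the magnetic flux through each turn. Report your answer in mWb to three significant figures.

Φ_B ≈ 0.329 mWb

From L = NΦ_B/I, the flux per turn is Φ_B = LI/N.
Φ_B = (3.640×10^-2 H)(8.40 A)/929 = 3.291×10^-4 Wb.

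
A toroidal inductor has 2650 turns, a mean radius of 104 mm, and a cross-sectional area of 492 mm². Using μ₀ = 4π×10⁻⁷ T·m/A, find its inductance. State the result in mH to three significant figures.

For a thin toroid, L = μ₀N²A/(2πR).
L = (4π×10⁻⁷)(2650)²(4.920×10^-4) / (2π×0.104 m) = 6.644×10^-3 H.

L ≈ 6.64 mH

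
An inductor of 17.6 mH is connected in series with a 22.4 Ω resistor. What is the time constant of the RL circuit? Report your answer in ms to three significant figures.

τ = L/R = (1.760×10^-2 H)/(22.4 Ω) = 7.857×10^-4 s.

τ ≈ 0.786 ms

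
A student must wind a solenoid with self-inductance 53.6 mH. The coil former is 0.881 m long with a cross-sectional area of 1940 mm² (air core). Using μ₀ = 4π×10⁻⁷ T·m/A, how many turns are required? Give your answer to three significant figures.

N ≈ 4400 turns

A = 1940 mm² = 1.940×10^-3 m².
From L = μ₀N²A/ℓ, N = √(Lℓ / (μ₀A)).
N = √[(5.360×10^-2)(0.881) / ((4π×10⁻⁷)×1.940×10^-3)] = √(1.937×10^7) ≈ 4401.1.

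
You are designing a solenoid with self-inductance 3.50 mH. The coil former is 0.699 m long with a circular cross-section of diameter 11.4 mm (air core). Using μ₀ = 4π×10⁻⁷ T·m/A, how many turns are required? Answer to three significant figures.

A = π(d/2)² = π(5.700×10^-3 m)² = 1.021×10^-4 m².
From L = μ₀N²A/ℓ, N = √(Lℓ / (μ₀A)).
N = √[(3.500×10^-3)(0.699) / ((4π×10⁻⁷)×1.021×10^-4)] = √(1.907×10^7) ≈ 4367.3.

N ≈ 4370 turns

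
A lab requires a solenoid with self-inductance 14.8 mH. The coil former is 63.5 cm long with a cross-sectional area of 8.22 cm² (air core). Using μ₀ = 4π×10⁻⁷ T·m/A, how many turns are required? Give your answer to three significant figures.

N ≈ 3020 turns

A = 8.22 cm² = 8.220×10^-4 m².
From L = μ₀N²A/ℓ, N = √(Lℓ / (μ₀A)).
N = √[(1.480×10^-2)(0.635) / ((4π×10⁻⁷)×8.220×10^-4)] = √(9.098×10^6) ≈ 3016.3.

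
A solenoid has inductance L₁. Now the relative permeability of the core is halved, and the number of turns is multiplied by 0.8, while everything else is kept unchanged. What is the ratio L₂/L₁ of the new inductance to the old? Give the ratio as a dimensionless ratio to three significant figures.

For a solenoid, L ∝ μᵣN²A/ℓ.
L₂/L₁ = (0.5) × (0.8)^2 = 0.320.

L₂/L₁ = 0.320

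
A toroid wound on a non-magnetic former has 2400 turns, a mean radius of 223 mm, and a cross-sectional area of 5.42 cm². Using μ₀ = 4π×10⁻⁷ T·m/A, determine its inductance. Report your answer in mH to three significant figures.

For a thin toroid, L = μ₀N²A/(2πR).
L = (4π×10⁻⁷)(2400)²(5.420×10^-4) / (2π×0.223 m) = 2.800×10^-3 H.

L ≈ 2.80 mH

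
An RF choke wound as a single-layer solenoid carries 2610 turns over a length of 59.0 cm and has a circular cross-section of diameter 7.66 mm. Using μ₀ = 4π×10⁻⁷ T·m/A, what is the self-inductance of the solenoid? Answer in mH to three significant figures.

A = π(d/2)² = π(3.830×10^-3 m)² = 4.608×10^-5 m².
For a long solenoid, L = μ₀N²A/ℓ.
L = (4π×10⁻⁷)(2610)²(4.608×10^-5)/(0.59 m) = 6.686×10^-4 H.

L ≈ 0.669 mH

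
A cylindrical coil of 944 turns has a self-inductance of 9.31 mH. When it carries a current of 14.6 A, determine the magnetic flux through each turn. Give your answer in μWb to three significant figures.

Φ_B ≈ 144 μWb

From L = NΦ_B/I, the flux per turn is Φ_B = LI/N.
Φ_B = (9.310×10^-3 H)(14.6 A)/944 = 1.440×10^-4 Wb.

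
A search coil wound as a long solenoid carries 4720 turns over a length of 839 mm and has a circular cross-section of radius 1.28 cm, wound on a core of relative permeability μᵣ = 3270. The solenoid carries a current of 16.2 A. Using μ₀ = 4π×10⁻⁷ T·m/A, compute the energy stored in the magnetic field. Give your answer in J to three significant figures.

A = πr² = π(1.280×10^-2 m)² = 5.147×10^-4 m².
L = μ₀μᵣN²A/ℓ = (4π×10⁻⁷)(3270)(4720)²(5.147×10^-4)/(0.839) = 56.16 H.
U = ½LI² = ½(56.16)(16.2)² = 7.370×10^3 J.

U ≈ 7370 J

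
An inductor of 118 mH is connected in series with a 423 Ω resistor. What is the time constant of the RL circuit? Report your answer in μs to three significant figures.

τ ≈ 279 μs

τ = L/R = (0.118 H)/(423 Ω) = 2.790×10^-4 s.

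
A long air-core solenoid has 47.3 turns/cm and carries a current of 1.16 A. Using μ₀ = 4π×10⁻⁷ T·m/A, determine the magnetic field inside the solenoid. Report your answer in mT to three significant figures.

B ≈ 6.89 mT

Inside a long solenoid, B = μ₀nI.
B = (4π×10⁻⁷)(4.730×10^3 m⁻¹)(1.16 A) = 6.8949×10^-3 T.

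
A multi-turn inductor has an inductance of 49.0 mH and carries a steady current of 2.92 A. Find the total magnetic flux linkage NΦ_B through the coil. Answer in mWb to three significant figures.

NΦ_B ≈ 143 mWb

From L = NΦ_B/I, the flux linkage is NΦ_B = LI.
NΦ_B = (4.900×10^-2 H)(2.92 A) = 0.1431 Wb.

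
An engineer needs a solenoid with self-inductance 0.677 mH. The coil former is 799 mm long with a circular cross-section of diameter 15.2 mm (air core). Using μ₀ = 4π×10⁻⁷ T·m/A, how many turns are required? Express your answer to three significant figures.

N ≈ 1540 turns

A = π(d/2)² = π(7.600×10^-3 m)² = 1.8146×10^-4 m².
From L = μ₀N²A/ℓ, N = √(Lℓ / (μ₀A)).
N = √[(6.770×10^-4)(0.799) / ((4π×10⁻⁷)×1.8146×10^-4)] = √(2.372×10^6) ≈ 1540.2.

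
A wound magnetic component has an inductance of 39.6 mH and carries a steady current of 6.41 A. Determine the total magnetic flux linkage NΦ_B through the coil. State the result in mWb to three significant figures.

From L = NΦ_B/I, the flux linkage is NΦ_B = LI.
NΦ_B = (3.960×10^-2 H)(6.41 A) = 0.2538 Wb.

NΦ_B ≈ 254 mWb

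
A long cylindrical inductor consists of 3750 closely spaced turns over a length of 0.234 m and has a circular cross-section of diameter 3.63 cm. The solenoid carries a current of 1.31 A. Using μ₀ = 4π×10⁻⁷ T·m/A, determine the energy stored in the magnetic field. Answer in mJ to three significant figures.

U ≈ 67.1 mJ

A = π(d/2)² = π(1.815×10^-2 m)² = 1.0349×10^-3 m².
L = μ₀N²A/ℓ = (4π×10⁻⁷)(3750)²(1.0349×10^-3)/(0.234) = 7.816×10^-2 H.
U = ½LI² = ½(7.816×10^-2)(1.31)² = 6.706×10^-2 J.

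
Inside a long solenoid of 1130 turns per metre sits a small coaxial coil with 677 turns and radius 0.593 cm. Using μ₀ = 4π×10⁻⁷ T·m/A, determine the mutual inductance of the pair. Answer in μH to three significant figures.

M ≈ 106 μH

The outer solenoid produces a uniform field B₁ = μ₀n₁I₁ across the inner coil,
so the flux linkage is N₂Φ = N₂B₁A₂ = μ₀n₁N₂A₂·I₁, giving M = μ₀n₁N₂A₂.
A₂ = πr² = π(5.930×10^-3 m)² = 1.1047×10^-4 m².
M = (4π×10⁻⁷)(1130)(677)(1.1047×10^-4) = 1.062×10^-4 H.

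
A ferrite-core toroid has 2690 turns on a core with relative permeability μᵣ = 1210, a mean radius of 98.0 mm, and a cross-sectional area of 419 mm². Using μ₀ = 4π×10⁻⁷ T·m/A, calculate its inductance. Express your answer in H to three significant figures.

For a thin toroid, L = μ₀μᵣN²A/(2πR).
L = (4π×10⁻⁷)(1210)(2690)²(4.190×10^-4) / (2π×9.800×10^-2 m) = 7.487 H.

L ≈ 7.49 H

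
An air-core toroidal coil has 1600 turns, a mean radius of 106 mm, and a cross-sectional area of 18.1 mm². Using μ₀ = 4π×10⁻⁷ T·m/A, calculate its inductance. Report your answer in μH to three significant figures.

L ≈ 87.4 μH

For a thin toroid, L = μ₀N²A/(2πR).
L = (4π×10⁻⁷)(1600)²(1.810×10^-5) / (2π×0.106 m) = 8.743×10^-5 H.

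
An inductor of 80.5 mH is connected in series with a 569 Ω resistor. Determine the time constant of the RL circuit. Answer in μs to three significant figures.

τ ≈ 141 μs

τ = L/R = (8.050×10^-2 H)/(569 Ω) = 1.4148×10^-4 s.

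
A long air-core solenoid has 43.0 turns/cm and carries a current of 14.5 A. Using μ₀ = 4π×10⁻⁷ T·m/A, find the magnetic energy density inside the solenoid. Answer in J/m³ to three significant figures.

B = μ₀nI = (4π×10⁻⁷)(4.300×10^3)(14.5) = 7.835×10^-2 T.
u = B²/(2μ₀) = (7.835×10^-2)²/(2×4π×10⁻⁷) = 2.443×10^3 J/m³.

u ≈ 2440 J/m³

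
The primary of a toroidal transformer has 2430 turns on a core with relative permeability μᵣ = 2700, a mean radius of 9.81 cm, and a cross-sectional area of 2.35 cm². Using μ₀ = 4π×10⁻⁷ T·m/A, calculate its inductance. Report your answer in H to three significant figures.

L ≈ 7.64 H

For a thin toroid, L = μ₀μᵣN²A/(2πR).
L = (4π×10⁻⁷)(2700)(2430)²(2.350×10^-4) / (2π×9.810×10^-2 m) = 7.638 H.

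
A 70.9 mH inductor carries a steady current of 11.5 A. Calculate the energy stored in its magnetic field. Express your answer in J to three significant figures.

U ≈ 4.69 J

Stored magnetic energy: U = ½LI².
U = ½(7.090×10^-2 H)(11.5 A)² = 4.688 J.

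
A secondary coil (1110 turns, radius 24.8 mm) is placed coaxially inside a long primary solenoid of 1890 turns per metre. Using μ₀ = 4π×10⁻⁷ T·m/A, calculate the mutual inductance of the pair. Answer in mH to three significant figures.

The outer solenoid produces a uniform field B₁ = μ₀n₁I₁ across the inner coil,
so the flux linkage is N₂Φ = N₂B₁A₂ = μ₀n₁N₂A₂·I₁, giving M = μ₀n₁N₂A₂.
A₂ = πr² = π(2.480×10^-2 m)² = 1.932×10^-3 m².
M = (4π×10⁻⁷)(1890)(1110)(1.932×10^-3) = 5.094×10^-3 H.

M ≈ 5.09 mH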